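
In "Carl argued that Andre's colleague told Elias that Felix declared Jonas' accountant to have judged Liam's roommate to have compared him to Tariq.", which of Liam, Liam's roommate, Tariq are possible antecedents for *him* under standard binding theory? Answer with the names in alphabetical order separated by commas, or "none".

*him* is a pronoun; Principle B requires it to be free in its binding domain — the clause headed by 'compared'.
— Liam: possessor inside the subject DP of the clause headed by 'compared'; does not c-command the pronoun — Principle B does not apply; allowed.
— Liam's roommate: subject of the clause headed by 'compared'; c-commands the pronoun within its binding domain — blocked (Principle B).
— Tariq: second object of the clause headed by 'compared'; is c-commanded by the pronoun; coreference would bind this R-expression — blocked (Principle C).

Liam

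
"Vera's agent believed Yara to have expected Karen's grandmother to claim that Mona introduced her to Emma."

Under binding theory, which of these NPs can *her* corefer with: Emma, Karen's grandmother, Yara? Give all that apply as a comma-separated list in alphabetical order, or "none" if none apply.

Karen's grandmother, Yara

*her* is a pronoun; Principle B requires it to be free in its binding domain — the clause headed by 'introduced'.
— Emma: second object of the clause headed by 'introduced'; is c-commanded by the pronoun; coreference would bind this R-expression — blocked (Principle C).
— Karen's grandmother: subject of the clause headed by 'claim'; c-commands the pronoun but lies outside its binding domain — allowed.
— Yara: subject of the clause headed by 'expected'; c-commands the pronoun but lies outside its binding domain — allowed.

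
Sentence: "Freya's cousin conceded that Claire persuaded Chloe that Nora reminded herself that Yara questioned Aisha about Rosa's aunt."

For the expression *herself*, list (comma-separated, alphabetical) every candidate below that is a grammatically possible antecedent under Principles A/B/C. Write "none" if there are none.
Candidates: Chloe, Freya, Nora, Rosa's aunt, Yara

*herself* is a reflexive; Principle A requires it to be bound within its binding domain — the clause headed by 'reminded'.
— Chloe: object of the clause headed by 'persuaded'; c-commands the reflexive but lies outside its binding domain — cannot bind it (Principle A).
— Freya: possessor inside the subject DP of the matrix clause; does not c-command the reflexive — cannot bind it (Principle A).
— Nora: subject of the clause headed by 'reminded'; c-commands the reflexive within its binding domain — allowed (Principle A).
— Rosa's aunt: second object of the clause headed by 'questioned'; does not c-command the reflexive — cannot bind it (Principle A).
— Yara: subject of the clause headed by 'questioned'; does not c-command the reflexive — cannot bind it (Principle A).

Nora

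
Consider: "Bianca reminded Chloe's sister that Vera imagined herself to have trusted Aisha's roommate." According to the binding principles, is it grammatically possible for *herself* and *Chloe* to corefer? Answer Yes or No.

No

*herself* is a reflexive; Principle A requires it to be bound within its binding domain — the clause headed by 'imagined'.
— Chloe: possessor inside the object DP of the matrix clause; does not c-command the reflexive — cannot bind it (Principle A).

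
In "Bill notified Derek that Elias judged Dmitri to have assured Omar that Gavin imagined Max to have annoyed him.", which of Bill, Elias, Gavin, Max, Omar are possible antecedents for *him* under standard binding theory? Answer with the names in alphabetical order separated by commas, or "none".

Bill, Elias, Gavin, Omar

*him* is a pronoun; Principle B requires it to be free in its binding domain — the clause headed by 'annoyed'.
— Bill: subject of the matrix clause; c-commands the pronoun but lies outside its binding domain — allowed.
— Elias: subject of the clause headed by 'judged'; c-commands the pronoun but lies outside its binding domain — allowed.
— Gavin: subject of the clause headed by 'imagined'; c-commands the pronoun but lies outside its binding domain — allowed.
— Max: subject of the clause headed by 'annoyed'; c-commands the pronoun within its binding domain — blocked (Principle B).
— Omar: object of the clause headed by 'assured'; c-commands the pronoun but lies outside its binding domain — allowed.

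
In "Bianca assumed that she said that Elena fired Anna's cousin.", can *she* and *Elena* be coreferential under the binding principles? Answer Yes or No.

No

*Elena* is an R-expression; Principle C requires it to be free (not bound by any c-commanding expression).
— she: subject of the clause headed by 'said'; the pronoun c-commands the R-expression — coreference blocked (Principle C).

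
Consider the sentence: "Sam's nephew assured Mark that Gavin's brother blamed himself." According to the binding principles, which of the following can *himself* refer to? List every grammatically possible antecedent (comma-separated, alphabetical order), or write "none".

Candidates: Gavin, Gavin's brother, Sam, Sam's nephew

*himself* is a reflexive; Principle A requires it to be bound within its binding domain — the clause headed by 'blamed'.
— Gavin: possessor inside the subject DP of the clause headed by 'blamed'; does not c-command the reflexive — cannot bind it (Principle A).
— Gavin's brother: subject of the clause headed by 'blamed'; c-commands the reflexive within its binding domain — allowed (Principle A).
— Sam: possessor inside the subject DP of the matrix clause; does not c-command the reflexive — cannot bind it (Principle A).
— Sam's nephew: subject of the matrix clause; c-commands the reflexive but lies outside its binding domain — cannot bind it (Principle A).

Gavin's brother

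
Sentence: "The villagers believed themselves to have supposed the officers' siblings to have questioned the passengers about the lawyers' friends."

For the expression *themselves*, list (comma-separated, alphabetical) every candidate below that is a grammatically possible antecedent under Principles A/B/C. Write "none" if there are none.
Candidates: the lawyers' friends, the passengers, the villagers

the villagers

*themselves* is a reflexive; Principle A requires it to be bound within its binding domain — the matrix clause.
— the lawyers' friends: second object of the clause headed by 'questioned'; does not c-command the reflexive — cannot bind it (Principle A).
— the passengers: object of the clause headed by 'questioned'; does not c-command the reflexive — cannot bind it (Principle A).
— the villagers: subject of the matrix clause; c-commands the reflexive within its binding domain — allowed (Principle A).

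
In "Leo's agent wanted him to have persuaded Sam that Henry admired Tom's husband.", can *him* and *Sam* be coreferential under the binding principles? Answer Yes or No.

*Sam* is an R-expression; Principle C requires it to be free (not bound by any c-commanding expression).
— him: subject of the clause headed by 'persuaded'; the pronoun c-commands the R-expression — coreference blocked (Principle C).

No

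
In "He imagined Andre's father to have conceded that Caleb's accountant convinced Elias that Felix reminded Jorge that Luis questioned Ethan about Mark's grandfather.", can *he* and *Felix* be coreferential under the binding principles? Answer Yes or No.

*Felix* is an R-expression; Principle C requires it to be free (not bound by any c-commanding expression).
— he: subject of the matrix clause; the pronoun c-commands the R-expression — coreference blocked (Principle C).

No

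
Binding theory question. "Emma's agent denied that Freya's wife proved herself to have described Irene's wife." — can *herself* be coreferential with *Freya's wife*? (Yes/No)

*herself* is a reflexive; Principle A requires it to be bound within its binding domain — the clause headed by 'proved'.
— Freya's wife: subject of the clause headed by 'proved'; c-commands the reflexive within its binding domain — allowed (Principle A).

Yes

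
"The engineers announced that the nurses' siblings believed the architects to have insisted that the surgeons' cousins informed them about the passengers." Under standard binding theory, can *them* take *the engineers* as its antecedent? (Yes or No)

*them* is a pronoun; Principle B requires it to be free in its binding domain — the clause headed by 'informed'.
— the engineers: subject of the matrix clause; c-commands the pronoun but lies outside its binding domain — allowed.

Yes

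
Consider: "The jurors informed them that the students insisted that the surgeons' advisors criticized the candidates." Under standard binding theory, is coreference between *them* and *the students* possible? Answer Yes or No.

*the students* is an R-expression; Principle C requires it to be free (not bound by any c-commanding expression).
— them: object of the matrix clause; the pronoun c-commands the R-expression — coreference blocked (Principle C).

No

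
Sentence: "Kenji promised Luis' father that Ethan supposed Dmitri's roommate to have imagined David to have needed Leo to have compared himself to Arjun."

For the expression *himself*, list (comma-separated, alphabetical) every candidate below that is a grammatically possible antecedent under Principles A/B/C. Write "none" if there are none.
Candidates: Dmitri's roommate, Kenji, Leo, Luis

Leo

*himself* is a reflexive; Principle A requires it to be bound within its binding domain — the clause headed by 'compared'.
— Dmitri's roommate: subject of the clause headed by 'imagined'; c-commands the reflexive but lies outside its binding domain — cannot bind it (Principle A).
— Kenji: subject of the matrix clause; c-commands the reflexive but lies outside its binding domain — cannot bind it (Principle A).
— Leo: subject of the clause headed by 'compared'; c-commands the reflexive within its binding domain — allowed (Principle A).
— Luis: possessor inside the object DP of the matrix clause; does not c-command the reflexive — cannot bind it (Principle A).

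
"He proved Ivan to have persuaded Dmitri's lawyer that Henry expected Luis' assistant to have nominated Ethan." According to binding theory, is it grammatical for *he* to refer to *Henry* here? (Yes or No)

*Henry* is an R-expression; Principle C requires it to be free (not bound by any c-commanding expression).
— he: subject of the matrix clause; the pronoun c-commands the R-expression — coreference blocked (Principle C).

No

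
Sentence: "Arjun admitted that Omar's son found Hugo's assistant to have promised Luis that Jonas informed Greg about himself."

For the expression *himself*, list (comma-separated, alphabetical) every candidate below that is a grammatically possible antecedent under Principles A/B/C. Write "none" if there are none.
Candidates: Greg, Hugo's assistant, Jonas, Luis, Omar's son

Greg, Jonas

*himself* is a reflexive; Principle A requires it to be bound within its binding domain — the clause headed by 'informed'.
— Greg: object of the clause headed by 'informed'; c-commands the reflexive within its binding domain — allowed (Principle A).
— Hugo's assistant: subject of the clause headed by 'promised'; c-commands the reflexive but lies outside its binding domain — cannot bind it (Principle A).
— Jonas: subject of the clause headed by 'informed'; c-commands the reflexive within its binding domain — allowed (Principle A).
— Luis: object of the clause headed by 'promised'; c-commands the reflexive but lies outside its binding domain — cannot bind it (Principle A).
— Omar's son: subject of the clause headed by 'found'; c-commands the reflexive but lies outside its binding domain — cannot bind it (Principle A).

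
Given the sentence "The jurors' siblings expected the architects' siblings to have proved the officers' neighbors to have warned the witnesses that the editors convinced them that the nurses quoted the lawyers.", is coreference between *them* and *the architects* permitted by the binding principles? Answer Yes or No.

Yes

*them* is a pronoun; Principle B requires it to be free in its binding domain — the clause headed by 'convinced'.
— the architects: possessor inside the subject DP of the clause headed by 'proved'; does not c-command the pronoun — Principle B does not apply; allowed.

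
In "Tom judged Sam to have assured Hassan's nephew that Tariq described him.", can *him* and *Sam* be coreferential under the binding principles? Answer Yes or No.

Yes

*Sam* is an R-expression; Principle C requires it to be free (not bound by any c-commanding expression).
— him: object of the clause headed by 'described'; the pronoun does not c-command the R-expression — coreference allowed.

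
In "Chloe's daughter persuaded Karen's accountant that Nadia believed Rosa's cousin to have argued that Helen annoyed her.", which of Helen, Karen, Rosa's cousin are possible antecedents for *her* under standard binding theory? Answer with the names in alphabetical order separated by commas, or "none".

*her* is a pronoun; Principle B requires it to be free in its binding domain — the clause headed by 'annoyed'.
— Helen: subject of the clause headed by 'annoyed'; c-commands the pronoun within its binding domain — blocked (Principle B).
— Karen: possessor inside the object DP of the matrix clause; does not c-command the pronoun — Principle B does not apply; allowed.
— Rosa's cousin: subject of the clause headed by 'argued'; c-commands the pronoun but lies outside its binding domain — allowed.

Karen, Rosa's cousin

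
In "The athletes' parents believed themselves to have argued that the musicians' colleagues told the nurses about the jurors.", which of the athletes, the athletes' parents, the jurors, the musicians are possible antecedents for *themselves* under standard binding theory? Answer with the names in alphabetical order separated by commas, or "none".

the athletes' parents

*themselves* is a reflexive; Principle A requires it to be bound within its binding domain — the matrix clause.
— the athletes: possessor inside the subject DP of the matrix clause; does not c-command the reflexive — cannot bind it (Principle A).
— the athletes' parents: subject of the matrix clause; c-commands the reflexive within its binding domain — allowed (Principle A).
— the jurors: second object of the clause headed by 'told'; does not c-command the reflexive — cannot bind it (Principle A).
— the musicians: possessor inside the subject DP of the clause headed by 'told'; does not c-command the reflexive — cannot bind it (Principle A).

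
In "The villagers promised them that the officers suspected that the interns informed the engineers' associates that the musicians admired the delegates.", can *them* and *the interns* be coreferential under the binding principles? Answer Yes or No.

*the interns* is an R-expression; Principle C requires it to be free (not bound by any c-commanding expression).
— them: object of the matrix clause; the pronoun c-commands the R-expression — coreference blocked (Principle C).

No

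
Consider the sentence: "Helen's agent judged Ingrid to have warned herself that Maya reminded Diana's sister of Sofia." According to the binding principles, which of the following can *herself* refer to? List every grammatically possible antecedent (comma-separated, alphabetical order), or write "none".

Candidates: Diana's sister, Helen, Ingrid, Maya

*herself* is a reflexive; Principle A requires it to be bound within its binding domain — the clause headed by 'warned'.
— Diana's sister: object of the clause headed by 'reminded'; does not c-command the reflexive — cannot bind it (Principle A).
— Helen: possessor inside the subject DP of the matrix clause; does not c-command the reflexive — cannot bind it (Principle A).
— Ingrid: subject of the clause headed by 'warned'; c-commands the reflexive within its binding domain — allowed (Principle A).
— Maya: subject of the clause headed by 'reminded'; does not c-command the reflexive — cannot bind it (Principle A).

Ingrid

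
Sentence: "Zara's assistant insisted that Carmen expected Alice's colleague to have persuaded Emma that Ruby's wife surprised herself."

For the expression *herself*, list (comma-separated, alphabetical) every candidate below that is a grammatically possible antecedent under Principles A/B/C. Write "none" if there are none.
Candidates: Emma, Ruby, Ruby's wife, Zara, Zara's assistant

Ruby's wife

*herself* is a reflexive; Principle A requires it to be bound within its binding domain — the clause headed by 'surprised'.
— Emma: object of the clause headed by 'persuaded'; c-commands the reflexive but lies outside its binding domain — cannot bind it (Principle A).
— Ruby: possessor inside the subject DP of the clause headed by 'surprised'; does not c-command the reflexive — cannot bind it (Principle A).
— Ruby's wife: subject of the clause headed by 'surprised'; c-commands the reflexive within its binding domain — allowed (Principle A).
— Zara: possessor inside the subject DP of the matrix clause; does not c-command the reflexive — cannot bind it (Principle A).
— Zara's assistant: subject of the matrix clause; c-commands the reflexive but lies outside its binding domain — cannot bind it (Principle A).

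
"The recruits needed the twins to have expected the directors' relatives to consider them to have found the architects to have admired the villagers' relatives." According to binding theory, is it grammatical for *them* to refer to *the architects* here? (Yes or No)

*the architects* is an R-expression; Principle C requires it to be free (not bound by any c-commanding expression).
— them: subject of the clause headed by 'found'; the pronoun c-commands the R-expression — coreference blocked (Principle C).

No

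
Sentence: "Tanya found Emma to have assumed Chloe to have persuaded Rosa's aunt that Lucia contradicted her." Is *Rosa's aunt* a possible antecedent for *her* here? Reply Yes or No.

*her* is a pronoun; Principle B requires it to be free in its binding domain — the clause headed by 'contradicted'.
— Rosa's aunt: object of the clause headed by 'persuaded'; c-commands the pronoun but lies outside its binding domain — allowed.

Yes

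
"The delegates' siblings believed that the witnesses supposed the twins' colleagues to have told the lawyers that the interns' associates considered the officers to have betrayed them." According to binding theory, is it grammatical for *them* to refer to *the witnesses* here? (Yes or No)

Yes

*the witnesses* is an R-expression; Principle C requires it to be free (not bound by any c-commanding expression).
— them: object of the clause headed by 'betrayed'; the pronoun does not c-command the R-expression — coreference allowed.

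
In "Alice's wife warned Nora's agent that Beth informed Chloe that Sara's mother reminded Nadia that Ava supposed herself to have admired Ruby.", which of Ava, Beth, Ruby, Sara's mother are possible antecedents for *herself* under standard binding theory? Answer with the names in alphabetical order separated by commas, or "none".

Ava

*herself* is a reflexive; Principle A requires it to be bound within its binding domain — the clause headed by 'supposed'.
— Ava: subject of the clause headed by 'supposed'; c-commands the reflexive within its binding domain — allowed (Principle A).
— Beth: subject of the clause headed by 'informed'; c-commands the reflexive but lies outside its binding domain — cannot bind it (Principle A).
— Ruby: object of the clause headed by 'admired'; does not c-command the reflexive — cannot bind it (Principle A).
— Sara's mother: subject of the clause headed by 'reminded'; c-commands the reflexive but lies outside its binding domain — cannot bind it (Principle A).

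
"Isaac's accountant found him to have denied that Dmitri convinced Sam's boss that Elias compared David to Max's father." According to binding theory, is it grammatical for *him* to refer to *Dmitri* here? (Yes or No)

No

*Dmitri* is an R-expression; Principle C requires it to be free (not bound by any c-commanding expression).
— him: subject of the clause headed by 'denied'; the pronoun c-commands the R-expression — coreference blocked (Principle C).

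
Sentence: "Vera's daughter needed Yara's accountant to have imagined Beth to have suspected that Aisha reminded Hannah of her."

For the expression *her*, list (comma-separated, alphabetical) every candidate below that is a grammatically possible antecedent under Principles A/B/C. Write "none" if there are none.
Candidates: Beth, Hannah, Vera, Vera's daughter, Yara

Beth, Vera, Vera's daughter, Yara

*her* is a pronoun; Principle B requires it to be free in its binding domain — the clause headed by 'reminded'.
— Beth: subject of the clause headed by 'suspected'; c-commands the pronoun but lies outside its binding domain — allowed.
— Hannah: object of the clause headed by 'reminded'; c-commands the pronoun within its binding domain — blocked (Principle B).
— Vera: possessor inside the subject DP of the matrix clause; does not c-command the pronoun — Principle B does not apply; allowed.
— Vera's daughter: subject of the matrix clause; c-commands the pronoun but lies outside its binding domain — allowed.
— Yara: possessor inside the subject DP of the clause headed by 'imagined'; does not c-command the pronoun — Principle B does not apply; allowed.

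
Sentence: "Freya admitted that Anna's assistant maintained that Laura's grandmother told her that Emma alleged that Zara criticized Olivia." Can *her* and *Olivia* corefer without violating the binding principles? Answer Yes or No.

No

*Olivia* is an R-expression; Principle C requires it to be free (not bound by any c-commanding expression).
— her: object of the clause headed by 'told'; the pronoun c-commands the R-expression — coreference blocked (Principle C).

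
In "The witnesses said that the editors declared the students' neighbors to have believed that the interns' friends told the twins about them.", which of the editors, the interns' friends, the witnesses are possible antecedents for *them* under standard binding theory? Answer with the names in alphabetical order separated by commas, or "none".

the editors, the witnesses

*them* is a pronoun; Principle B requires it to be free in its binding domain — the clause headed by 'told'.
— the editors: subject of the clause headed by 'declared'; c-commands the pronoun but lies outside its binding domain — allowed.
— the interns' friends: subject of the clause headed by 'told'; c-commands the pronoun within its binding domain — blocked (Principle B).
— the witnesses: subject of the matrix clause; c-commands the pronoun but lies outside its binding domain — allowed.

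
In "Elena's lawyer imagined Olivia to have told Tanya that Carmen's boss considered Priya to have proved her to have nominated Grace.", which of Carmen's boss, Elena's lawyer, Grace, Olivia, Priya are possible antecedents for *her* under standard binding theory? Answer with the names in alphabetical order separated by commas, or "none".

*her* is a pronoun; Principle B requires it to be free in its binding domain — the clause headed by 'proved'.
— Carmen's boss: subject of the clause headed by 'considered'; c-commands the pronoun but lies outside its binding domain — allowed.
— Elena's lawyer: subject of the matrix clause; c-commands the pronoun but lies outside its binding domain — allowed.
— Grace: object of the clause headed by 'nominated'; is c-commanded by the pronoun; coreference would bind this R-expression — blocked (Principle C).
— Olivia: subject of the clause headed by 'told'; c-commands the pronoun but lies outside its binding domain — allowed.
— Priya: subject of the clause headed by 'proved'; c-commands the pronoun within its binding domain — blocked (Principle B).

Carmen's boss, Elena's lawyer, Olivia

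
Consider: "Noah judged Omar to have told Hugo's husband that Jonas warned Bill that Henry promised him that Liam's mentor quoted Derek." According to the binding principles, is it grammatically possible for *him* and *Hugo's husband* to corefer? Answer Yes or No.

Yes

*him* is a pronoun; Principle B requires it to be free in its binding domain — the clause headed by 'promised'.
— Hugo's husband: object of the clause headed by 'told'; c-commands the pronoun but lies outside its binding domain — allowed.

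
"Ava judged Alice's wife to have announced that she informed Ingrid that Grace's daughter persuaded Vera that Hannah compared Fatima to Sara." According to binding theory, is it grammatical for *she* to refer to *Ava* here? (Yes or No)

*Ava* is an R-expression; Principle C requires it to be free (not bound by any c-commanding expression).
— she: subject of the clause headed by 'informed'; the pronoun does not c-command the R-expression — coreference allowed.

Yes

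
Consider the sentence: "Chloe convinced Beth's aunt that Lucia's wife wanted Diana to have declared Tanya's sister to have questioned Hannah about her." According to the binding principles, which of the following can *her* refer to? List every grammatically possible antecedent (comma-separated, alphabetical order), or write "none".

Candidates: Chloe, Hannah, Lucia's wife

Chloe, Lucia's wife

*her* is a pronoun; Principle B requires it to be free in its binding domain — the clause headed by 'questioned'.
— Chloe: subject of the matrix clause; c-commands the pronoun but lies outside its binding domain — allowed.
— Hannah: object of the clause headed by 'questioned'; c-commands the pronoun within its binding domain — blocked (Principle B).
— Lucia's wife: subject of the clause headed by 'wanted'; c-commands the pronoun but lies outside its binding domain — allowed.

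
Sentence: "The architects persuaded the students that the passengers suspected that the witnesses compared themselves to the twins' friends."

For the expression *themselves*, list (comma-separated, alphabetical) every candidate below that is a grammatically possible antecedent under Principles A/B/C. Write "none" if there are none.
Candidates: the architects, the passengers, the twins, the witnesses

*themselves* is a reflexive; Principle A requires it to be bound within its binding domain — the clause headed by 'compared'.
— the architects: subject of the matrix clause; c-commands the reflexive but lies outside its binding domain — cannot bind it (Principle A).
— the passengers: subject of the clause headed by 'suspected'; c-commands the reflexive but lies outside its binding domain — cannot bind it (Principle A).
— the twins: possessor inside the second object DP of the clause headed by 'compared'; does not c-command the reflexive — cannot bind it (Principle A).
— the witnesses: subject of the clause headed by 'compared'; c-commands the reflexive within its binding domain — allowed (Principle A).

the witnesses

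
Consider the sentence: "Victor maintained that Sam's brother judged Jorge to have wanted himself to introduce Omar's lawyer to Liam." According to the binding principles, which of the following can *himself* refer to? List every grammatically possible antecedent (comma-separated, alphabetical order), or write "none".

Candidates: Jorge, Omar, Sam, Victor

Jorge

*himself* is a reflexive; Principle A requires it to be bound within its binding domain — the clause headed by 'wanted'.
— Jorge: subject of the clause headed by 'wanted'; c-commands the reflexive within its binding domain — allowed (Principle A).
— Omar: possessor inside the object DP of the clause headed by 'introduce'; does not c-command the reflexive — cannot bind it (Principle A).
— Sam: possessor inside the subject DP of the clause headed by 'judged'; does not c-command the reflexive — cannot bind it (Principle A).
— Victor: subject of the matrix clause; c-commands the reflexive but lies outside its binding domain — cannot bind it (Principle A).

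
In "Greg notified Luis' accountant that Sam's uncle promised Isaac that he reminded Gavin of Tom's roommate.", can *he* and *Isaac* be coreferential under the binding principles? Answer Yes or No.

*Isaac* is an R-expression; Principle C requires it to be free (not bound by any c-commanding expression).
— he: subject of the clause headed by 'reminded'; the pronoun does not c-command the R-expression — coreference allowed.

Yes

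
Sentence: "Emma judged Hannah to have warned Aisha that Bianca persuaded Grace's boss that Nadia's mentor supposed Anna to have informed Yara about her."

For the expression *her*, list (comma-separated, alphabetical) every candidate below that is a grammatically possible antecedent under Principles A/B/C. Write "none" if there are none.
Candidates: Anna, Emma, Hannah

Emma, Hannah

*her* is a pronoun; Principle B requires it to be free in its binding domain — the clause headed by 'informed'.
— Anna: subject of the clause headed by 'informed'; c-commands the pronoun within its binding domain — blocked (Principle B).
— Emma: subject of the matrix clause; c-commands the pronoun but lies outside its binding domain — allowed.
— Hannah: subject of the clause headed by 'warned'; c-commands the pronoun but lies outside its binding domain — allowed.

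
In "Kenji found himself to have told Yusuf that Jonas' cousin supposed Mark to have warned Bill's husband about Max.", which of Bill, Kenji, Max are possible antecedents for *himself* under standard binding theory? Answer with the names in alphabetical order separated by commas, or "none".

Kenji

*himself* is a reflexive; Principle A requires it to be bound within its binding domain — the matrix clause.
— Bill: possessor inside the object DP of the clause headed by 'warned'; does not c-command the reflexive — cannot bind it (Principle A).
— Kenji: subject of the matrix clause; c-commands the reflexive within its binding domain — allowed (Principle A).
— Max: second object of the clause headed by 'warned'; does not c-command the reflexive — cannot bind it (Principle A).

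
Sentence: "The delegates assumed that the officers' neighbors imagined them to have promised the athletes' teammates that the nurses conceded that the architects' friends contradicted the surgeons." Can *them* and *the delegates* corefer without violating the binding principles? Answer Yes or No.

Yes

*the delegates* is an R-expression; Principle C requires it to be free (not bound by any c-commanding expression).
— them: subject of the clause headed by 'promised'; the pronoun does not c-command the R-expression — coreference allowed.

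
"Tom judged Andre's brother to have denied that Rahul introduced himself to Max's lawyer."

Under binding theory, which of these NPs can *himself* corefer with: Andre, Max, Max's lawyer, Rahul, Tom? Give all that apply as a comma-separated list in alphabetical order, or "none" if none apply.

*himself* is a reflexive; Principle A requires it to be bound within its binding domain — the clause headed by 'introduced'.
— Andre: possessor inside the subject DP of the clause headed by 'denied'; does not c-command the reflexive — cannot bind it (Principle A).
— Max: possessor inside the second object DP of the clause headed by 'introduced'; does not c-command the reflexive — cannot bind it (Principle A).
— Max's lawyer: second object of the clause headed by 'introduced'; does not c-command the reflexive — cannot bind it (Principle A).
— Rahul: subject of the clause headed by 'introduced'; c-commands the reflexive within its binding domain — allowed (Principle A).
— Tom: subject of the matrix clause; c-commands the reflexive but lies outside its binding domain — cannot bind it (Principle A).

Rahul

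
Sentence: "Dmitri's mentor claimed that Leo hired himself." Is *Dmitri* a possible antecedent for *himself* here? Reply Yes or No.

*himself* is a reflexive; Principle A requires it to be bound within its binding domain — the clause headed by 'hired'.
— Dmitri: possessor inside the subject DP of the matrix clause; does not c-command the reflexive — cannot bind it (Principle A).

No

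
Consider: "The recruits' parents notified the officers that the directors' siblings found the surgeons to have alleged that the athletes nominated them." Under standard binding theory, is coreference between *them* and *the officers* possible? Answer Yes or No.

*the officers* is an R-expression; Principle C requires it to be free (not bound by any c-commanding expression).
— them: object of the clause headed by 'nominated'; the pronoun does not c-command the R-expression — coreference allowed.

Yes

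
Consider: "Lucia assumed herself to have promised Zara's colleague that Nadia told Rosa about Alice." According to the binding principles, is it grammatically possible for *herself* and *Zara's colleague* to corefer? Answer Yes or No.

*herself* is a reflexive; Principle A requires it to be bound within its binding domain — the matrix clause.
— Zara's colleague: object of the clause headed by 'promised'; does not c-command the reflexive — cannot bind it (Principle A).

No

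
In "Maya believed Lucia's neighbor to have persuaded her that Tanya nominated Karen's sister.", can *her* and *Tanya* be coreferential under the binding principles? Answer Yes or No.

*Tanya* is an R-expression; Principle C requires it to be free (not bound by any c-commanding expression).
— her: object of the clause headed by 'persuaded'; the pronoun c-commands the R-expression — coreference blocked (Principle C).

No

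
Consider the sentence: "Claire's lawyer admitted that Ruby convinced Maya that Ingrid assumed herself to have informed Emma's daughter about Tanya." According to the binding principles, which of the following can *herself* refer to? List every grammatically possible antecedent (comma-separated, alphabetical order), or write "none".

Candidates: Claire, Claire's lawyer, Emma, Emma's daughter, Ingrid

*herself* is a reflexive; Principle A requires it to be bound within its binding domain — the clause headed by 'assumed'.
— Claire: possessor inside the subject DP of the matrix clause; does not c-command the reflexive — cannot bind it (Principle A).
— Claire's lawyer: subject of the matrix clause; c-commands the reflexive but lies outside its binding domain — cannot bind it (Principle A).
— Emma: possessor inside the object DP of the clause headed by 'informed'; does not c-command the reflexive — cannot bind it (Principle A).
— Emma's daughter: object of the clause headed by 'informed'; does not c-command the reflexive — cannot bind it (Principle A).
— Ingrid: subject of the clause headed by 'assumed'; c-commands the reflexive within its binding domain — allowed (Principle A).

Ingrid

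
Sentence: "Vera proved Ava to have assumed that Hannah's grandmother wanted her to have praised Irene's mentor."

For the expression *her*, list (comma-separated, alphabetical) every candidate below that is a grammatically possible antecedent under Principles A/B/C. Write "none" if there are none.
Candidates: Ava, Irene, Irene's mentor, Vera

Ava, Vera

*her* is a pronoun; Principle B requires it to be free in its binding domain — the clause headed by 'wanted'.
— Ava: subject of the clause headed by 'assumed'; c-commands the pronoun but lies outside its binding domain — allowed.
— Irene: possessor inside the object DP of the clause headed by 'praised'; is c-commanded by the pronoun; coreference would bind this R-expression — blocked (Principle C).
— Irene's mentor: object of the clause headed by 'praised'; is c-commanded by the pronoun; coreference would bind this R-expression — blocked (Principle C).
— Vera: subject of the matrix clause; c-commands the pronoun but lies outside its binding domain — allowed.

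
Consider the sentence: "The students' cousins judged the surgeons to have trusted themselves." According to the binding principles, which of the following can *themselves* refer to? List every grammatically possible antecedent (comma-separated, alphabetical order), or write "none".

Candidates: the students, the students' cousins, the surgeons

the surgeons

*themselves* is a reflexive; Principle A requires it to be bound within its binding domain — the clause headed by 'trusted'.
— the students: possessor inside the subject DP of the matrix clause; does not c-command the reflexive — cannot bind it (Principle A).
— the students' cousins: subject of the matrix clause; c-commands the reflexive but lies outside its binding domain — cannot bind it (Principle A).
— the surgeons: subject of the clause headed by 'trusted'; c-commands the reflexive within its binding domain — allowed (Principle A).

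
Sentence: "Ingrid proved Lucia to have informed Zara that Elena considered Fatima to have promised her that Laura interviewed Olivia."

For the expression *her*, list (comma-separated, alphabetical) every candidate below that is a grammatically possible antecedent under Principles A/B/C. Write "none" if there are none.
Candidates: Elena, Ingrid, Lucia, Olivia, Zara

*her* is a pronoun; Principle B requires it to be free in its binding domain — the clause headed by 'promised'.
— Elena: subject of the clause headed by 'considered'; c-commands the pronoun but lies outside its binding domain — allowed.
— Ingrid: subject of the matrix clause; c-commands the pronoun but lies outside its binding domain — allowed.
— Lucia: subject of the clause headed by 'informed'; c-commands the pronoun but lies outside its binding domain — allowed.
— Olivia: object of the clause headed by 'interviewed'; is c-commanded by the pronoun; coreference would bind this R-expression — blocked (Principle C).
— Zara: object of the clause headed by 'informed'; c-commands the pronoun but lies outside its binding domain — allowed.

Elena, Ingrid, Lucia, Zara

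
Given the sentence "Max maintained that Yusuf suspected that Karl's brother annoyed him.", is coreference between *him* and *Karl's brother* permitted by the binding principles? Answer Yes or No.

No

*him* is a pronoun; Principle B requires it to be free in its binding domain — the clause headed by 'annoyed'.
— Karl's brother: subject of the clause headed by 'annoyed'; c-commands the pronoun within its binding domain — blocked (Principle B).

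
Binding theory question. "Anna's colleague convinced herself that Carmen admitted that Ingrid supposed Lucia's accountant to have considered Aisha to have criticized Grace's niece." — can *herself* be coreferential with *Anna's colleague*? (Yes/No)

Yes

*herself* is a reflexive; Principle A requires it to be bound within its binding domain — the matrix clause.
— Anna's colleague: subject of the matrix clause; c-commands the reflexive within its binding domain — allowed (Principle A).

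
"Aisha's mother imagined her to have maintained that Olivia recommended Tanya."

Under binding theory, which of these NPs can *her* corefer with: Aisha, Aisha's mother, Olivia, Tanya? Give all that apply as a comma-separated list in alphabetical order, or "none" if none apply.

*her* is a pronoun; Principle B requires it to be free in its binding domain — the matrix clause.
— Aisha: possessor inside the subject DP of the matrix clause; does not c-command the pronoun — Principle B does not apply; allowed.
— Aisha's mother: subject of the matrix clause; c-commands the pronoun within its binding domain — blocked (Principle B).
— Olivia: subject of the clause headed by 'recommended'; is c-commanded by the pronoun; coreference would bind this R-expression — blocked (Principle C).
— Tanya: object of the clause headed by 'recommended'; is c-commanded by the pronoun; coreference would bind this R-expression — blocked (Principle C).

Aisha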